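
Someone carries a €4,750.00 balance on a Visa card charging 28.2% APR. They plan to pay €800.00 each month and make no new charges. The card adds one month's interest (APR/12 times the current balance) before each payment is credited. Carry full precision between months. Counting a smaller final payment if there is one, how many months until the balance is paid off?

7 months

Monthly rate r = 28.2%/12 = 2.35% = 0.0235.
Recurrence: B ← B·(1+r) − €800.00.
Month 1: interest €111.62; balance after payment €4,061.62.
Month 2: interest €95.45; balance after payment €3,357.07.
Closed form: n = −ln(1 − rB₀/P)/ln(1+r) = −ln(0.86047)/ln(1.0235) ≈ 6.470, so the balance reaches zero during payment 7.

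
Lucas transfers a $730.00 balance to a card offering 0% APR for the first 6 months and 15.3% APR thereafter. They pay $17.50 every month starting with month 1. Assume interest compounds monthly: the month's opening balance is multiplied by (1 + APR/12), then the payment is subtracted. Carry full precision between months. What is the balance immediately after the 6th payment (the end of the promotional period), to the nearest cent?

Promo months 1–6 at r₀ = 0%/12 = 0; months 7+ at r₁ = 15.3%/12 = 0.01275.
After month 6 (no interest yet): B = $730.00 − 6·$17.50 = $625.00.

$625.00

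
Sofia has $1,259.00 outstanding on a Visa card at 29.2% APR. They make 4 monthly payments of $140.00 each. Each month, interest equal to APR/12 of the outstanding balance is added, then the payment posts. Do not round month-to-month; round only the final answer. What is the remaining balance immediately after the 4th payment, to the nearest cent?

$805.31

Monthly rate r = 29.2%/12 = 2.43333% = 0.0243333.
Each month: B ← B·(1+r) − $140.00.
Month 1: interest $30.64; balance after payment $1,149.64.
Month 2: interest $27.97; balance after payment $1,037.61.
Month 3: interest $25.25; balance after payment $922.86.
Month 4: interest $22.46; balance after payment $805.31.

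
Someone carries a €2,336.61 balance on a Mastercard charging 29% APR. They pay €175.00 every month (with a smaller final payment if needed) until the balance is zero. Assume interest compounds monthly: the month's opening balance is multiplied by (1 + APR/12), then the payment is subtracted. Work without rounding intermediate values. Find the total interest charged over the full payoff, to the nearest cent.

Monthly rate r = 29%/12 = 2.41667% = 0.0241667.
Payoff takes n = ⌈−ln(1 − rB₀/P)/ln(1+r)⌉ = ⌈16.316⌉ = 17 payments; the last is €55.67.
Total paid = 16·€175.00 + €55.67 = €2,855.67.
Total interest = total paid − principal = €2,855.67 − €2,336.61 = €519.06.

€519.06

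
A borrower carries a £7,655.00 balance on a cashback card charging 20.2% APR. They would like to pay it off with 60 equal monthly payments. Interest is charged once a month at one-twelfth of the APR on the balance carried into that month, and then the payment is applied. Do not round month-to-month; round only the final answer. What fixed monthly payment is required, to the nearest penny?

£203.66

Monthly rate r = 20.2%/12 = 1.68333% = 0.0168333.
Level-payment amortization: P = B₀·r / (1 − (1+r)^(−n)) = 7655.00·0.0168333 / (1 − 1.01683^(−60)).
Denominator 1 − (1+r)^(−60) = 0.632706263.
P = 128.859 / 0.632706263 ≈ 203.66.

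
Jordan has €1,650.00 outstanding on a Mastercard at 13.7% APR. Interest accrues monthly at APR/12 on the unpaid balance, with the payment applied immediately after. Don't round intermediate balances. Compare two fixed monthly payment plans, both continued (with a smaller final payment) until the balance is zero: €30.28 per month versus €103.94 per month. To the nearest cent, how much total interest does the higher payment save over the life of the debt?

Monthly rate r = 13.7%/12 = 1.14167% = 0.0114167.
At €30.28/mo: n = ⌈−ln(1 − rB₀/P)/ln(1+r)⌉ = 86 payments (last €22.00); total interest = total paid − €1,650.00 = €945.80.
At €103.94/mo: 18 payments (last €63.99); total interest €180.97.
Interest saved = €945.80 − €180.97 = €764.83.

€764.83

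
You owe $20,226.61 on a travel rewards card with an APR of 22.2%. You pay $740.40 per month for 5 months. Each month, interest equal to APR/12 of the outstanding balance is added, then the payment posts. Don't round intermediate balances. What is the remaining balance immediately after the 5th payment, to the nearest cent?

Monthly rate r = 22.2%/12 = 1.85% = 0.0185.
Each month: B ← B·(1+r) − $740.40.
Month 1: interest $374.19; balance after payment $19,860.40.
Month 2: interest $367.42; balance after payment $19,487.42.
Month 3: interest $360.52; balance after payment $19,107.54.
Month 4: interest $353.49; balance after payment $18,720.63.
Month 5: interest $346.33; balance after payment $18,326.56.

$18,326.56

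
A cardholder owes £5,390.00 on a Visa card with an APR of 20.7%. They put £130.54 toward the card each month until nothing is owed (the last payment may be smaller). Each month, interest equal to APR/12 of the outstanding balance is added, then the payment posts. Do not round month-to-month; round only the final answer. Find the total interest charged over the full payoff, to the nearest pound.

£4,118

Monthly rate r = 20.7%/12 = 1.725% = 0.01725.
Payoff takes n = ⌈−ln(1 − rB₀/P)/ln(1+r)⌉ = ⌈72.834⌉ = 73 payments; the last is £109.03.
Total paid = 72·£130.54 + £109.03 = £9,507.91.
Total interest = total paid − principal = £9,507.91 − £5,390.00 = £4,117.91.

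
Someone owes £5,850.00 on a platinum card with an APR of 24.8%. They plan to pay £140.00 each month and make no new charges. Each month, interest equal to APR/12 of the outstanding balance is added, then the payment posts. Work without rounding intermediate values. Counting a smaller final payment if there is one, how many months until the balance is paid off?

Monthly rate r = 24.8%/12 = 2.06667% = 0.0206667.
Recurrence: B ← B·(1+r) − £140.00.
Month 1: interest £120.90; balance after payment £5,830.90.
Month 2: interest £120.51; balance after payment £5,811.41.
Closed form: n = −ln(1 − rB₀/P)/ln(1+r) = −ln(0.13643)/ln(1.02067) ≈ 97.377, so the balance reaches zero during payment 98.

98 payments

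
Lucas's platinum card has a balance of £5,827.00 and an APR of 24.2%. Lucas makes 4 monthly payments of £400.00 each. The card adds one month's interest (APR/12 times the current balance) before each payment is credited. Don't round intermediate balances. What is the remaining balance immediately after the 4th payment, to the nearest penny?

£4,662.40

Monthly rate r = 24.2%/12 = 2.01667% = 0.0201667.
Each month: B ← B·(1+r) − £400.00.
Month 1: interest £117.51; balance after payment £5,544.51.
Month 2: interest £111.81; balance after payment £5,256.33.
Month 3: interest £106.00; balance after payment £4,962.33.
Month 4: interest £100.07; balance after payment £4,662.40.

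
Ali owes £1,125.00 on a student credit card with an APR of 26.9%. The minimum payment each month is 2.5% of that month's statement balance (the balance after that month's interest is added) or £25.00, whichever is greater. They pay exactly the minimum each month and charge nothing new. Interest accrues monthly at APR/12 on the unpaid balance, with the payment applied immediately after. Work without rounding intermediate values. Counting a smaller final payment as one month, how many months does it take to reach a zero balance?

Monthly rate r = 26.9%/12 = 2.24167% = 0.0224167.
While 2.5% of the post-interest balance exceeds £25.00, each month B ← (B·(1+r))·(1 − 0.025), i.e. B shrinks by the factor (1+r)·0.975 = 0.99686.
This holds for months 1–45. Entering month 46 the balance is £976.37; 2.5% of the post-interest balance is now below £25.00, so the flat £25.00 minimum applies from here.
From month 46 a fixed £25.00 at rate r clears £976.37 in 94 more payments. Total: 45 + 94 = 139 months.

139 months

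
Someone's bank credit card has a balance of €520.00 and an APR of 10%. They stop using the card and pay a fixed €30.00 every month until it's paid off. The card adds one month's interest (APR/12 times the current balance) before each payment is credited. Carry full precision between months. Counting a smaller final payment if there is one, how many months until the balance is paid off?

Monthly rate r = 10%/12 = 0.833333% = 0.00833333.
Recurrence: B ← B·(1+r) − €30.00.
Month 1: interest €4.33; balance after payment €494.33.
Month 2: interest €4.12; balance after payment €468.45.
Closed form: n = −ln(1 − rB₀/P)/ln(1+r) = −ln(0.85556)/ln(1.00833) ≈ 18.798, so the balance reaches zero during payment 19.

19 payments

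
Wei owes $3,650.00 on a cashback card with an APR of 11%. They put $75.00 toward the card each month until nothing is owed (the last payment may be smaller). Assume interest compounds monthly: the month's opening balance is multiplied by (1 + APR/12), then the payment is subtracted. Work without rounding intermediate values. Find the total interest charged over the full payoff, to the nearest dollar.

Monthly rate r = 11%/12 = 0.916667% = 0.00916667.
Payoff takes n = ⌈−ln(1 − rB₀/P)/ln(1+r)⌉ = ⌈64.745⌉ = 65 payments; the last is $55.93.
Total paid = 64·$75.00 + $55.93 = $4,855.93.
Total interest = total paid − principal = $4,855.93 − $3,650.00 = $1,205.93.

$1,206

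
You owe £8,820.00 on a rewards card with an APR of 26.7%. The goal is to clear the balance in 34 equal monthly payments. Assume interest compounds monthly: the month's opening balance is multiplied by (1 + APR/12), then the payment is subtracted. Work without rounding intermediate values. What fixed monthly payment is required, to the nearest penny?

Monthly rate r = 26.7%/12 = 2.225% = 0.02225.
Level-payment amortization: P = B₀·r / (1 − (1+r)^(−n)) = 8820.00·0.02225 / (1 − 1.02225^(−34)).
Denominator 1 − (1+r)^(−34) = 0.526785606.
P = 196.245 / 0.526785606 ≈ 372.53.

£372.53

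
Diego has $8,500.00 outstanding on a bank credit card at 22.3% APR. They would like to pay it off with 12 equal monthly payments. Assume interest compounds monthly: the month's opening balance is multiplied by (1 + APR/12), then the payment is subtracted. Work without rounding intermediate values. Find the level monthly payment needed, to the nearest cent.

Monthly rate r = 22.3%/12 = 1.85833% = 0.0185833.
Level-payment amortization: P = B₀·r / (1 − (1+r)^(−n)) = 8500.00·0.0185833 / (1 − 1.01858^(−12)).
Denominator 1 − (1+r)^(−12) = 0.198245859.
P = 157.958 / 0.198245859 ≈ 796.78.

$796.78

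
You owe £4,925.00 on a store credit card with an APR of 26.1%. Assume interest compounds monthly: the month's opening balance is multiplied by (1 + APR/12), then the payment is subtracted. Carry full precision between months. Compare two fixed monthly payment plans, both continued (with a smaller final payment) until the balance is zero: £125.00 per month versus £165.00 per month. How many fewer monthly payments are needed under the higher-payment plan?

42 fewer payments

Monthly rate r = 26.1%/12 = 2.175% = 0.02175.
At £125.00/mo: n = ⌈−ln(1 − rB₀/P)/ln(1+r)⌉ = 91 payments (last £47.05); total interest = total paid − £4,925.00 = £6,372.05.
At £165.00/mo: 49 payments (last £113.44); total interest £3,108.44.
Payments saved = 91 − 49 = 42.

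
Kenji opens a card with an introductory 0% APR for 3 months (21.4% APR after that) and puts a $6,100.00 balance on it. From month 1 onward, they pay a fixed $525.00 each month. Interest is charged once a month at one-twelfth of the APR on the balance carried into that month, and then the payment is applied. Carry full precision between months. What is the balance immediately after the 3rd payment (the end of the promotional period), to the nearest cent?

$4,525.00

Promo months 1–3 at r₀ = 0%/12 = 0; months 4+ at r₁ = 21.4%/12 = 0.0178333.
After month 3 (no interest yet): B = $6,100.00 − 3·$525.00 = $4,525.00.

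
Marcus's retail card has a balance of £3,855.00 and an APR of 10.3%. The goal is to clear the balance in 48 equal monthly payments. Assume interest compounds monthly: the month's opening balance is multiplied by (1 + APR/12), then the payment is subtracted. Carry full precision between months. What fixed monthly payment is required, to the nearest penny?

£98.33

Monthly rate r = 10.3%/12 = 0.858333% = 0.00858333.
Level-payment amortization: P = B₀·r / (1 − (1+r)^(−n)) = 3855.00·0.00858333 / (1 − 1.00858^(−48)).
Denominator 1 − (1+r)^(−48) = 0.336510258.
P = 33.0887 / 0.336510258 ≈ 98.33.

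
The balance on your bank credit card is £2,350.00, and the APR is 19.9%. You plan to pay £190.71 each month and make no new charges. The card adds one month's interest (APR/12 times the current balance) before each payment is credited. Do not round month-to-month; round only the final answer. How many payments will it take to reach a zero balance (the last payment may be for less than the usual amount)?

14 payments

Monthly rate r = 19.9%/12 = 1.65833% = 0.0165833.
Recurrence: B ← B·(1+r) − £190.71.
Month 1: interest £38.97; balance after payment £2,198.26.
Month 2: interest £36.45; balance after payment £2,044.01.
Closed form: n = −ln(1 − rB₀/P)/ln(1+r) = −ln(0.79565)/ln(1.01658) ≈ 13.898, so the balance reaches zero during payment 14.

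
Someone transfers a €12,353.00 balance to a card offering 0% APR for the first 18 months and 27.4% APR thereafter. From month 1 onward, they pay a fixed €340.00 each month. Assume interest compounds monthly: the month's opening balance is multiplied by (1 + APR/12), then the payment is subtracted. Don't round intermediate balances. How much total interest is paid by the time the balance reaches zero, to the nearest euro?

€1,934

Promo months 1–18 at r₀ = 0%/12 = 0; months 19+ at r₁ = 27.4%/12 = 0.0228333.
After month 18 (no interest yet): B = €12,353.00 − 18·€340.00 = €6,233.00.
Then at r₁ with €340.00/mo: n₂ = −ln(1 − r₁·B/P)/ln(1+r₁) ≈ 24.02 → 25 more payments.
Total paid = 42·€340.00 + €7.00 = €14,287.00; interest = €14,287.00 − €12,353.00 = €1,934.00.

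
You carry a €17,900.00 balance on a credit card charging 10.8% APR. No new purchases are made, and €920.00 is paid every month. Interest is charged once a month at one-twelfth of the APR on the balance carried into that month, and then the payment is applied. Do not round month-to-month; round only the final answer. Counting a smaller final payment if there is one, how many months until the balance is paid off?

22 payments

Monthly rate r = 10.8%/12 = 0.9% = 0.009.
Recurrence: B ← B·(1+r) − €920.00.
Month 1: interest €161.10; balance after payment €17,141.10.
Month 2: interest €154.27; balance after payment €16,375.37.
Closed form: n = −ln(1 − rB₀/P)/ln(1+r) = −ln(0.82489)/ln(1.009) ≈ 21.485, so the balance reaches zero during payment 22.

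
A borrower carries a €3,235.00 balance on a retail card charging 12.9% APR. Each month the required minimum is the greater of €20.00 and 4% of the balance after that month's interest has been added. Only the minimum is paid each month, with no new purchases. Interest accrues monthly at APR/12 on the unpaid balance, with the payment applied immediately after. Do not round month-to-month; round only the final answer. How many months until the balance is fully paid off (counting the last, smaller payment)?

Monthly rate r = 12.9%/12 = 1.075% = 0.01075.
While 4% of the post-interest balance exceeds €20.00, each month B ← (B·(1+r))·(1 − 0.04), i.e. B shrinks by the factor (1+r)·0.96 = 0.97032.
This holds for months 1–63. Entering month 64 the balance is €484.75; 4% of the post-interest balance is now below €20.00, so the flat €20.00 minimum applies from here.
From month 64 a fixed €20.00 at rate r clears €484.75 in 29 more payments. Total: 63 + 29 = 92 months.

92 months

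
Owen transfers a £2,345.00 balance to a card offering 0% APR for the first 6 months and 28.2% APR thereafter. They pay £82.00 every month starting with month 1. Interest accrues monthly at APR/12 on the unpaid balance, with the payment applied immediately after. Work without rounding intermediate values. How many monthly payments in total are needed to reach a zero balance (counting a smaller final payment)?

39 payments

Promo months 1–6 at r₀ = 0%/12 = 0; months 7+ at r₁ = 28.2%/12 = 0.0235.
After month 6 (no interest yet): B = £2,345.00 − 6·£82.00 = £1,853.00.
Then at r₁ with £82.00/mo: n₂ = −ln(1 − r₁·B/P)/ln(1+r₁) ≈ 32.60 → 33 more payments.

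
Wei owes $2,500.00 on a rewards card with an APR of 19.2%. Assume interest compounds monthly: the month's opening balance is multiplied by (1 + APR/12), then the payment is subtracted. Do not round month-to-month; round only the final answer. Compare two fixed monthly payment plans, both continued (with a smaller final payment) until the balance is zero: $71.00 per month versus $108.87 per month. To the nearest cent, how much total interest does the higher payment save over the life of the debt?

Monthly rate r = 19.2%/12 = 1.6% = 0.016.
At $71.00/mo: n = ⌈−ln(1 − rB₀/P)/ln(1+r)⌉ = 53 payments (last $14.76); total interest = total paid − $2,500.00 = $1,206.76.
At $108.87/mo: 29 payments (last $92.57); total interest $640.93.
Interest saved = $1,206.76 − $640.93 = $565.83.

$565.83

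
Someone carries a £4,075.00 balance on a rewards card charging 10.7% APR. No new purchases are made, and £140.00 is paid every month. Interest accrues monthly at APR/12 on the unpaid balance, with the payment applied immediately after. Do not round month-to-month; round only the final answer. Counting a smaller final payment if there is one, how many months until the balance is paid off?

34 payments

Monthly rate r = 10.7%/12 = 0.891667% = 0.00891667.
Recurrence: B ← B·(1+r) − £140.00.
Month 1: interest £36.34; balance after payment £3,971.34.
Month 2: interest £35.41; balance after payment £3,866.75.
Closed form: n = −ln(1 − rB₀/P)/ln(1+r) = −ln(0.74046)/ln(1.00892) ≈ 33.849, so the balance reaches zero during payment 34.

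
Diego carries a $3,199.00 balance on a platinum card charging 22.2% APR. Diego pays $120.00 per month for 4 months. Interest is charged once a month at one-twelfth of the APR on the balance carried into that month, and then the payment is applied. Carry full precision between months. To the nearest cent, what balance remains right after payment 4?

$2,948.89

Monthly rate r = 22.2%/12 = 1.85% = 0.0185.
Each month: B ← B·(1+r) − $120.00.
Month 1: interest $59.18; balance after payment $3,138.18.
Month 2: interest $58.06; balance after payment $3,076.24.
Month 3: interest $56.91; balance after payment $3,013.15.
Month 4: interest $55.74; balance after payment $2,948.89.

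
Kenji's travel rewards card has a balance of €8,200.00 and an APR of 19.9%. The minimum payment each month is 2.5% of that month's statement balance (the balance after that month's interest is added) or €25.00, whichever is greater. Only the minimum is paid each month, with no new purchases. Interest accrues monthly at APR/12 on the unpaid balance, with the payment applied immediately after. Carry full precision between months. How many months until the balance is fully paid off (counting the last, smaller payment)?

Monthly rate r = 19.9%/12 = 1.65833% = 0.0165833.
While 2.5% of the post-interest balance exceeds €25.00, each month B ← (B·(1+r))·(1 − 0.025), i.e. B shrinks by the factor (1+r)·0.975 = 0.99117.
This holds for months 1–240. Entering month 241 the balance is €975.52; 2.5% of the post-interest balance is now below €25.00, so the flat €25.00 minimum applies from here.
From month 241 a fixed €25.00 at rate r clears €975.52 in 64 more payments. Total: 240 + 64 = 304 months.

304 months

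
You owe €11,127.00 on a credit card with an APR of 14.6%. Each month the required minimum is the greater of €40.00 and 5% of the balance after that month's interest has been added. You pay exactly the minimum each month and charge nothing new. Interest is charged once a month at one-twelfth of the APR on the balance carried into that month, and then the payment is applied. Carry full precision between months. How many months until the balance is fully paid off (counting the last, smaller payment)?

Monthly rate r = 14.6%/12 = 1.21667% = 0.0121667.
While 5% of the post-interest balance exceeds €40.00, each month B ← (B·(1+r))·(1 − 0.05), i.e. B shrinks by the factor (1+r)·0.95 = 0.96156.
This holds for months 1–68. Entering month 69 the balance is €773.97; 5% of the post-interest balance is now below €40.00, so the flat €40.00 minimum applies from here.
From month 69 a fixed €40.00 at rate r clears €773.97 in 23 more payments. Total: 68 + 23 = 91 months.

91 months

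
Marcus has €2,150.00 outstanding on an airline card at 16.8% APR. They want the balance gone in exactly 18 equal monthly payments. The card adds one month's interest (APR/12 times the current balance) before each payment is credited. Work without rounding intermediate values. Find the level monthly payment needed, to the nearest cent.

Monthly rate r = 16.8%/12 = 1.4% = 0.014.
Level-payment amortization: P = B₀·r / (1 − (1+r)^(−n)) = 2150.00·0.014 / (1 − 1.014^(−18)).
Denominator 1 − (1+r)^(−18) = 0.221395678.
P = 30.1 / 0.221395678 ≈ 135.96.

€135.96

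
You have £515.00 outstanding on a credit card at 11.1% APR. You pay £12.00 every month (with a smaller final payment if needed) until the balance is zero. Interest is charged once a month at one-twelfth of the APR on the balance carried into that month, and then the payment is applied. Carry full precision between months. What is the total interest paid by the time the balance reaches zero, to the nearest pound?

Monthly rate r = 11.1%/12 = 0.925% = 0.00925.
Payoff takes n = ⌈−ln(1 − rB₀/P)/ln(1+r)⌉ = ⌈54.934⌉ = 55 payments; the last is £11.21.
Total paid = 54·£12.00 + £11.21 = £659.21.
Total interest = total paid − principal = £659.21 − £515.00 = £144.21.

£144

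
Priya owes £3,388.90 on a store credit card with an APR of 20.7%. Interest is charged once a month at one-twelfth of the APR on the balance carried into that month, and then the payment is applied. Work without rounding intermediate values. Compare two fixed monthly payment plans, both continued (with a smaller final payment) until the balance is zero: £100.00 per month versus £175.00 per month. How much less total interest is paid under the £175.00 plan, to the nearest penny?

Monthly rate r = 20.7%/12 = 1.725% = 0.01725.
At £100.00/mo: n = ⌈−ln(1 − rB₀/P)/ln(1+r)⌉ = 52 payments (last £36.62); total interest = total paid − £3,388.90 = £1,747.72.
At £175.00/mo: 24 payments (last £135.04); total interest £771.14.
Interest saved = £1,747.72 − £771.14 = £976.58.

£976.58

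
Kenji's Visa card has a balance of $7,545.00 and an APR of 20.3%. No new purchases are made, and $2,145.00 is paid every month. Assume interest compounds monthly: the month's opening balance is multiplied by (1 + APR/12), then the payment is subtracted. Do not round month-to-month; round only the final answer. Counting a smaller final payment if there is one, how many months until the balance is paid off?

Monthly rate r = 20.3%/12 = 1.69167% = 0.0169167.
Recurrence: B ← B·(1+r) − $2,145.00.
Month 1: interest $127.64; balance after payment $5,527.64.
Month 2: interest $93.51; balance after payment $3,476.15.
Month 3: interest $58.80; balance after payment $1,389.95.
Month 4: interest $23.51; balance after payment $0.00.

4 payments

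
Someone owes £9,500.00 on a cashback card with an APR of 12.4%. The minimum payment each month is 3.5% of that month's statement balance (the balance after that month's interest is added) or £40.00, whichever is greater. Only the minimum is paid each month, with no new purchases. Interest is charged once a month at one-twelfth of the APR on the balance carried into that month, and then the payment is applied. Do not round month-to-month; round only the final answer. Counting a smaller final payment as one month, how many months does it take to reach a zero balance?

118 months

Monthly rate r = 12.4%/12 = 1.03333% = 0.0103333.
While 3.5% of the post-interest balance exceeds £40.00, each month B ← (B·(1+r))·(1 − 0.035), i.e. B shrinks by the factor (1+r)·0.965 = 0.97497.
This holds for months 1–84. Entering month 85 the balance is £1,129.93; 3.5% of the post-interest balance is now below £40.00, so the flat £40.00 minimum applies from here.
From month 85 a fixed £40.00 at rate r clears £1,129.93 in 34 more payments. Total: 84 + 34 = 118 months.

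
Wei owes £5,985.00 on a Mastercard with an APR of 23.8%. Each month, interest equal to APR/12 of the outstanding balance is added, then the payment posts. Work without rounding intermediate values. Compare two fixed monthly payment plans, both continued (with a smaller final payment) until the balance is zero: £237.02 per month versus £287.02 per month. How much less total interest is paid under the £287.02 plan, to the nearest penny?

Monthly rate r = 23.8%/12 = 1.98333% = 0.0198333.
At £237.02/mo: n = ⌈−ln(1 − rB₀/P)/ln(1+r)⌉ = 36 payments (last £89.86); total interest = total paid − £5,985.00 = £2,400.56.
At £287.02/mo: 28 payments (last £50.70); total interest £1,815.24.
Interest saved = £2,400.56 − £1,815.24 = £585.32.

£585.32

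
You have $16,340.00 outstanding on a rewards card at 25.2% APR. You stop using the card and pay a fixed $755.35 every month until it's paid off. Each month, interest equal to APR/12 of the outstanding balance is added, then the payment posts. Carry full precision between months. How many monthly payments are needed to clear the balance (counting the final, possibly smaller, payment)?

Monthly rate r = 25.2%/12 = 2.1% = 0.021.
Recurrence: B ← B·(1+r) − $755.35.
Month 1: interest $343.14; balance after payment $15,927.79.
Month 2: interest $334.48; balance after payment $15,506.92.
Closed form: n = −ln(1 − rB₀/P)/ln(1+r) = −ln(0.54572)/ln(1.021) ≈ 29.142, so the balance reaches zero during payment 30.

30 months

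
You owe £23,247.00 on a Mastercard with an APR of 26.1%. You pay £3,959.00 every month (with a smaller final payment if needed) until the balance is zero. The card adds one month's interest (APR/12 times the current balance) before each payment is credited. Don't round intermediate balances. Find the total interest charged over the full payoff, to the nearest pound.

Monthly rate r = 26.1%/12 = 2.175% = 0.02175.
Payoff takes n = ⌈−ln(1 − rB₀/P)/ln(1+r)⌉ = ⌈6.350⌉ = 7 payments; the last is £1,396.59.
Total paid = 6·£3,959.00 + £1,396.59 = £25,150.59.
Total interest = total paid − principal = £25,150.59 − £23,247.00 = £1,903.59.

£1,904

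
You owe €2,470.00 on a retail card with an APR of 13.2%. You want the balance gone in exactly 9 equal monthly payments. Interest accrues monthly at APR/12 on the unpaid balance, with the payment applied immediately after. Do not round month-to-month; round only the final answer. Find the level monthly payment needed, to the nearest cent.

Monthly rate r = 13.2%/12 = 1.1% = 0.011.
Level-payment amortization: P = B₀·r / (1 − (1+r)^(−n)) = 2470.00·0.011 / (1 − 1.011^(−9)).
Denominator 1 − (1+r)^(−9) = 0.0937675698.
P = 27.17 / 0.0937675698 ≈ 289.76.

€289.76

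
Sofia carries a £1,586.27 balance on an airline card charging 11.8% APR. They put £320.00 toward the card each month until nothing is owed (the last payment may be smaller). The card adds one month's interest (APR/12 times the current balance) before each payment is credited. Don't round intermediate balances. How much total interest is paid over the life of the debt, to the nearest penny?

Monthly rate r = 11.8%/12 = 0.983333% = 0.00983333.
Payoff takes n = ⌈−ln(1 − rB₀/P)/ln(1+r)⌉ = ⌈5.107⌉ = 6 payments; the last is £34.37.
Total paid = 5·£320.00 + £34.37 = £1,634.37.
Total interest = total paid − principal = £1,634.37 − £1,586.27 = £48.10.

£48.10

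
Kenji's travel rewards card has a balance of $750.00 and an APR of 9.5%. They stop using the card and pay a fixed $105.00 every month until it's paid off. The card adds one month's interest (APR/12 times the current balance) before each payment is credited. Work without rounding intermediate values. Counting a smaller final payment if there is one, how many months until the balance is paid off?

Monthly rate r = 9.5%/12 = 0.791667% = 0.00791667.
Recurrence: B ← B·(1+r) − $105.00.
Month 1: interest $5.94; balance after payment $650.94.
Month 2: interest $5.15; balance after payment $551.09.
Closed form: n = −ln(1 − rB₀/P)/ln(1+r) = −ln(0.94345)/ln(1.00792) ≈ 7.382, so the balance reaches zero during payment 8.

8 payments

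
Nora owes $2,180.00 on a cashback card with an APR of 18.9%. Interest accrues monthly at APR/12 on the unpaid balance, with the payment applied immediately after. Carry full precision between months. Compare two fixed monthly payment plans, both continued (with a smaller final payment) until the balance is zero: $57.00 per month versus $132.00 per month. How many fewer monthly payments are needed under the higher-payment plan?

40 fewer payments

Monthly rate r = 18.9%/12 = 1.575% = 0.01575.
At $57.00/mo: n = ⌈−ln(1 − rB₀/P)/ln(1+r)⌉ = 60 payments (last $0.81); total interest = total paid − $2,180.00 = $1,183.81.
At $132.00/mo: 20 payments (last $36.87); total interest $364.87.
Payments saved = 60 − 20 = 40.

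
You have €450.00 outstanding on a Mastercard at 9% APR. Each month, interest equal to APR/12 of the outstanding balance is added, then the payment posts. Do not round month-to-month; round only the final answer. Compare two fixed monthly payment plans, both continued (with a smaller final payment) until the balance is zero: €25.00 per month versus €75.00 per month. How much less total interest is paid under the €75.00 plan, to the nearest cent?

€23.05

Monthly rate r = 9%/12 = 0.75% = 0.0075.
At €25.00/mo: n = ⌈−ln(1 − rB₀/P)/ln(1+r)⌉ = 20 payments (last €10.25); total interest = total paid − €450.00 = €35.25.
At €75.00/mo: 7 payments (last €12.20); total interest €12.20.
Interest saved = €35.25 − €12.20 = €23.05.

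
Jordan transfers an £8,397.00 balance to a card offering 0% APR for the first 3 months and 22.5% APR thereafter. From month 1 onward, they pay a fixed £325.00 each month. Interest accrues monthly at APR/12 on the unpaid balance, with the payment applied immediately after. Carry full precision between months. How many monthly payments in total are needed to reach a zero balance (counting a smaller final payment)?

Promo months 1–3 at r₀ = 0%/12 = 0; months 4+ at r₁ = 22.5%/12 = 0.01875.
After month 3 (no interest yet): B = £8,397.00 − 3·£325.00 = £7,422.00.
Then at r₁ with £325.00/mo: n₂ = −ln(1 − r₁·B/P)/ln(1+r₁) ≈ 30.09 → 31 more payments.

34 payments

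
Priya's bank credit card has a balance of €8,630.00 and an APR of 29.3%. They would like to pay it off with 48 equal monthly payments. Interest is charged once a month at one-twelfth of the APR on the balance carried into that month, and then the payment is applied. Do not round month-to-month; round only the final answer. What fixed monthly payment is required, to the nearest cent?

Monthly rate r = 29.3%/12 = 2.44167% = 0.0244167.
Level-payment amortization: P = B₀·r / (1 − (1+r)^(−n)) = 8630.00·0.0244167 / (1 − 1.02442^(−48)).
Denominator 1 − (1+r)^(−48) = 0.685861264.
P = 210.716 / 0.685861264 ≈ 307.23.

€307.23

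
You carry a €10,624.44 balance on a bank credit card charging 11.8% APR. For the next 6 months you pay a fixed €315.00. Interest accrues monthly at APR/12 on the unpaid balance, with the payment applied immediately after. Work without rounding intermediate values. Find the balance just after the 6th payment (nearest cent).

€9,329.82

Monthly rate r = 11.8%/12 = 0.983333% = 0.00983333.
Each month: B ← B·(1+r) − €315.00.
Month 1: interest €104.47; balance after payment €10,413.91.
Month 2: interest €102.40; balance after payment €10,201.32.
Month 3: interest €100.31; balance after payment €9,986.63.
Month 4: interest €98.20; balance after payment €9,769.83.
Month 5: interest €96.07; balance after payment €9,550.90.
Month 6: interest €93.92; balance after payment €9,329.82.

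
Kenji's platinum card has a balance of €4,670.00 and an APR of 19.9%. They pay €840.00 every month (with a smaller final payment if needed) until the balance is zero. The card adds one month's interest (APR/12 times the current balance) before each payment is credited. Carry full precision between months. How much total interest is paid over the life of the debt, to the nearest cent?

Monthly rate r = 19.9%/12 = 1.65833% = 0.0165833.
Payoff takes n = ⌈−ln(1 − rB₀/P)/ln(1+r)⌉ = ⌈5.881⌉ = 6 payments; the last is €740.73.
Total paid = 5·€840.00 + €740.73 = €4,940.73.
Total interest = total paid − principal = €4,940.73 − €4,670.00 = €270.73.

€270.73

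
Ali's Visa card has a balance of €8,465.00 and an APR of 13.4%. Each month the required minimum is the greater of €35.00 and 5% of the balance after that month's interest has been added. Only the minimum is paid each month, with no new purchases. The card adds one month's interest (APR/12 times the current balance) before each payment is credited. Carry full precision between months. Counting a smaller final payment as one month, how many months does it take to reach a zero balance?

Monthly rate r = 13.4%/12 = 1.11667% = 0.0111667.
While 5% of the post-interest balance exceeds €35.00, each month B ← (B·(1+r))·(1 − 0.05), i.e. B shrinks by the factor (1+r)·0.95 = 0.96061.
This holds for months 1–63. Entering month 64 the balance is €673.05; 5% of the post-interest balance is now below €35.00, so the flat €35.00 minimum applies from here.
From month 64 a fixed €35.00 at rate r clears €673.05 in 22 more payments. Total: 63 + 22 = 85 months.

85 months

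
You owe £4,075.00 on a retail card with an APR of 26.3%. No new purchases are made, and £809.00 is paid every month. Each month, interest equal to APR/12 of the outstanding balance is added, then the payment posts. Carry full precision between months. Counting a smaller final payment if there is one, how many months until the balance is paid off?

Monthly rate r = 26.3%/12 = 2.19167% = 0.0219167.
Recurrence: B ← B·(1+r) − £809.00.
Month 1: interest £89.31; balance after payment £3,355.31.
Month 2: interest £73.54; balance after payment £2,619.85.
Month 3: interest £57.42; balance after payment £1,868.27.
Month 4: interest £40.95; balance after payment £1,100.21.
Month 5: interest £24.11; balance after payment £315.33.
Month 6: interest £6.91; balance after payment £0.00.

6 payments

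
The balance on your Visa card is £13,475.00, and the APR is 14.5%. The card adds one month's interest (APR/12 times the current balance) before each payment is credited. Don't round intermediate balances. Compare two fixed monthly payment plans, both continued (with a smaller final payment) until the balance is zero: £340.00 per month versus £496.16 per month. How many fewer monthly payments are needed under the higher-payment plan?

Monthly rate r = 14.5%/12 = 1.20833% = 0.0120833.
At £340.00/mo: n = ⌈−ln(1 − rB₀/P)/ln(1+r)⌉ = 55 payments (last £91.17); total interest = total paid − £13,475.00 = £4,976.17.
At £496.16/mo: 34 payments (last £57.48); total interest £2,955.76.
Payments saved = 55 − 34 = 21.

21 fewer payments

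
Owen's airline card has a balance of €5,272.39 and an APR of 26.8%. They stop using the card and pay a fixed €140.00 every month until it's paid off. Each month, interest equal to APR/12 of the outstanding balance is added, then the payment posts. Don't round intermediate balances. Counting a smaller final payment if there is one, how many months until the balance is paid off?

84 months

Monthly rate r = 26.8%/12 = 2.23333% = 0.0223333.
Recurrence: B ← B·(1+r) − €140.00.
Month 1: interest €117.75; balance after payment €5,250.14.
Month 2: interest €117.25; balance after payment €5,227.39.
Closed form: n = −ln(1 − rB₀/P)/ln(1+r) = −ln(0.15893)/ln(1.02233) ≈ 83.273, so the balance reaches zero during payment 84.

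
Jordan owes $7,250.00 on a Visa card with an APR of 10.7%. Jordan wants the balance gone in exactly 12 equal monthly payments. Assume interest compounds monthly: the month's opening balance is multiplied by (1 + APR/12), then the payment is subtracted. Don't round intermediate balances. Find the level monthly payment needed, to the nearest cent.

Monthly rate r = 10.7%/12 = 0.891667% = 0.00891667.
Level-payment amortization: P = B₀·r / (1 − (1+r)^(−n)) = 7250.00·0.00891667 / (1 − 1.00892^(−12)).
Denominator 1 − (1+r)^(−12) = 0.101048123.
P = 64.6458 / 0.101048123 ≈ 639.75.

$639.75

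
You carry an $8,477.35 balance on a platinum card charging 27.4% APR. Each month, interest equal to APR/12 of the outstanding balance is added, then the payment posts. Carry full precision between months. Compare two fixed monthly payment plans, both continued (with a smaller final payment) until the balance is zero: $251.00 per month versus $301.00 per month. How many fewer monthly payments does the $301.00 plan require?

Monthly rate r = 27.4%/12 = 2.28333% = 0.0228333.
At $251.00/mo: n = ⌈−ln(1 − rB₀/P)/ln(1+r)⌉ = 66 payments (last $82.26); total interest = total paid − $8,477.35 = $7,919.91.
At $301.00/mo: 46 payments (last $191.31); total interest $5,258.96.
Payments saved = 66 − 46 = 20.

20 fewer payments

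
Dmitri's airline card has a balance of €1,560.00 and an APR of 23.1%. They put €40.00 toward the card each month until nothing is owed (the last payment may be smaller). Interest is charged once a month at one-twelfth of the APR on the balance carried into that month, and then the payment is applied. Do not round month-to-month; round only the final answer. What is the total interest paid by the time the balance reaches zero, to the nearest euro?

Monthly rate r = 23.1%/12 = 1.925% = 0.01925.
Payoff takes n = ⌈−ln(1 − rB₀/P)/ln(1+r)⌉ = ⌈72.864⌉ = 73 payments; the last is €34.60.
Total paid = 72·€40.00 + €34.60 = €2,914.60.
Total interest = total paid − principal = €2,914.60 − €1,560.00 = €1,354.60.

€1,355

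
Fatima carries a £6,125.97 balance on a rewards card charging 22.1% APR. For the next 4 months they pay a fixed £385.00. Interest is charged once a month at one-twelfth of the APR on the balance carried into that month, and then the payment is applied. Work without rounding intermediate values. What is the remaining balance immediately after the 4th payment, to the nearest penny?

£5,006.80

Monthly rate r = 22.1%/12 = 1.84167% = 0.0184167.
Each month: B ← B·(1+r) − £385.00.
Month 1: interest £112.82; balance after payment £5,853.79.
Month 2: interest £107.81; balance after payment £5,576.60.
Month 3: interest £102.70; balance after payment £5,294.30.
Month 4: interest £97.50; balance after payment £5,006.80.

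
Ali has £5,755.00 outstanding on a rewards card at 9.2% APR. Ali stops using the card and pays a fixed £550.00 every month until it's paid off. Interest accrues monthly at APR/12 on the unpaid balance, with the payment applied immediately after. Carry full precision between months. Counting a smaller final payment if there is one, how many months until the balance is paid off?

Monthly rate r = 9.2%/12 = 0.766667% = 0.00766667.
Recurrence: B ← B·(1+r) − £550.00.
Month 1: interest £44.12; balance after payment £5,249.12.
Month 2: interest £40.24; balance after payment £4,739.36.
Closed form: n = −ln(1 − rB₀/P)/ln(1+r) = −ln(0.91978)/ln(1.00767) ≈ 10.949, so the balance reaches zero during payment 11.

11 months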